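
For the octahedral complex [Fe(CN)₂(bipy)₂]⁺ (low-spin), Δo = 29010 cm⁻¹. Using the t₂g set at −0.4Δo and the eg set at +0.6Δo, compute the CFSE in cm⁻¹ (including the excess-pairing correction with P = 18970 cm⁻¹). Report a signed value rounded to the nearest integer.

-20080

Ligand charges: 2×(-1) from CN⁻ and 2×(+0) from bipy sum to -2; with overall charge +1, Fe is +3.
Fe³⁺: group 8, so d-count = 8 − 3 = 5.
Electron filling gives t₂g⁵ eg⁰.
CFSE(orbital) = 5×(-0.4Δo) + 0×(0.6Δo) = -2.0Δo; with Δo = 29010 cm⁻¹ that is -58020 cm⁻¹.
High-spin d⁵ would be t₂g³ eg² with 0 pairs; low-spin has 2, so 2 excess pairs cost +2P = +37940 cm⁻¹.
Overall CFSE = -58020 + 37940 = -20080 cm⁻¹.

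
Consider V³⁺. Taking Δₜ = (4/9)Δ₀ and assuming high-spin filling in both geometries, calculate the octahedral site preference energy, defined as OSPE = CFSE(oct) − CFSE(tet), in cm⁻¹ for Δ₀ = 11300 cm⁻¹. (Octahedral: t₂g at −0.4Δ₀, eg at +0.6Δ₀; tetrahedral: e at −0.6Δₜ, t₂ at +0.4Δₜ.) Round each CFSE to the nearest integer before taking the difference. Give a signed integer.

-3013

V sits in group 5; removing 3 electrons leaves V³⁺ with 5 − 3 = 2 d electrons.
In an octahedral site d² (HS) is t2g^2 e_g^0, giving CFSE(oct) = -0.8Δ₀ = -9040 cm⁻¹.
In a tetrahedral site the filling is e^2 t2^0: CFSE(tet) = -1.2Δₜ = -1.2 × (4/9)(11300) = -6027 cm⁻¹.
OSPE = -9040 − (-6027) = -3013 cm⁻¹.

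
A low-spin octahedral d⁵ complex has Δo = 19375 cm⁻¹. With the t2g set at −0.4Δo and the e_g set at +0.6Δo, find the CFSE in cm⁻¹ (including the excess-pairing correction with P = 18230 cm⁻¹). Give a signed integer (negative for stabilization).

Electron filling gives t2g^5 e_g^0.
Orbital CFSE = 5(-0.4) + 0(0.6) = -2.0Δo = -2.0 × 19375 = -38750 cm⁻¹.
Pairing penalty: 2 pairs vs 0 in the high-spin reference → 2 extra × P = 36460 cm⁻¹.
Net CFSE = -38750 + 36460 = -2290 cm⁻¹.

-2290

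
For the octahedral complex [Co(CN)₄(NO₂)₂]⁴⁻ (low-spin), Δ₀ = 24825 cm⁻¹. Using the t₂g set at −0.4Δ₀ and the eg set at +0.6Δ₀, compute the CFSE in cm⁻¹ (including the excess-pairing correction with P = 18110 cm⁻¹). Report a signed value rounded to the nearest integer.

-26575

Ligand charges: 4×(-1) from CN⁻ and 2×(-1) from NO₂⁻ sum to -6; with overall charge -4, Co is +2.
Co²⁺: group 9, so d-count = 9 − 2 = 7.
Electron filling gives t₂g⁶ eg¹.
The orbital stabilization is -1.8Δ₀ = -1.8 × 24825 = -44685 cm⁻¹.
Pairing penalty: 3 pairs vs 2 in the high-spin reference → 1 extra × P = 18110 cm⁻¹.
Net CFSE = -44685 + 18110 = -26575 cm⁻¹.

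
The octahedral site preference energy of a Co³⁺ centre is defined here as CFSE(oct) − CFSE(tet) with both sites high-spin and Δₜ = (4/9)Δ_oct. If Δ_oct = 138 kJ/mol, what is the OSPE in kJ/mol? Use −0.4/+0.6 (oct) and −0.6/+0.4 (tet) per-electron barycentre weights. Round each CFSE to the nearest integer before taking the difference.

Co³⁺: group 9, so d-count = 9 − 3 = 6.
Octahedral high-spin t₂g⁴ eg²: CFSE = -0.4 × 138 = -55 kJ/mol.
Tetrahedral e³ t₂³ gives -0.6Δₜ = -0.6 × (4/9) × 138 = -37 kJ/mol.
OSPE = -55 − (-37) = -18 kJ/mol.

-18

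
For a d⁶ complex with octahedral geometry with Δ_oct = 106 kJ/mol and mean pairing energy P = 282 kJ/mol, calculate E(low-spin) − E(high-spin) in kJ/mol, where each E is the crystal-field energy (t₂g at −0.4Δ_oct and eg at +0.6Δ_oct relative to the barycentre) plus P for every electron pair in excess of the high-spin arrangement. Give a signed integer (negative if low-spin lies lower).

352

High-spin d⁶ fills as t₂g⁴ eg² with CFSE 4(−0.4) + 2(+0.6) = -0.4Δ_oct = -42 kJ/mol.
Low-spin t₂g⁶ eg⁰ gives -2.4Δ_oct = -254 kJ/mol, but forming 2 extra pairs costs 2P = 564 kJ/mol, so E(LS) = -254 + 564 = 310 kJ/mol.
The difference is 310 − (-42) = 352 kJ/mol, so high-spin lies lower.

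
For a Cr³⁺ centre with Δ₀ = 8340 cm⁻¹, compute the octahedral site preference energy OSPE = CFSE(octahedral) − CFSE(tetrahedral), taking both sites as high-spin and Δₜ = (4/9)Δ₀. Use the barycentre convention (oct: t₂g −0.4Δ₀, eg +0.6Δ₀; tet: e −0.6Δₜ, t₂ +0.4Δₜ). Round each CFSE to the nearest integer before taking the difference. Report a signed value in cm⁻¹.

-7043

Cr³⁺: group 6, so d-count = 6 − 3 = 3.
Octahedral (high-spin): t₂g³ eg⁰, CFSE = 3(−0.4) + 0(+0.6) = -1.2Δ₀ = -1.2 × 8340 = -10008 cm⁻¹.
Tetrahedral e² t₂¹ gives -0.8Δₜ = -0.8 × (4/9) × 8340 = -2965 cm⁻¹.
OSPE = CFSE(oct) − CFSE(tet) = -10008 − (-2965) = -7043 cm⁻¹.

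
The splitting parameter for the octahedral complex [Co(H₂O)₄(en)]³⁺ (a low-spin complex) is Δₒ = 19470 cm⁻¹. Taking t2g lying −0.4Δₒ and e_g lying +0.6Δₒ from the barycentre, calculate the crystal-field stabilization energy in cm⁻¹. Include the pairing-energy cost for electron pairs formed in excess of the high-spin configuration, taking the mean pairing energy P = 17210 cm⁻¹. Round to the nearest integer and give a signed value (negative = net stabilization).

Ligand charges: 4×(+0) from H₂O and 1×(+0) from en sum to +0; with overall charge +3, Co is +3.
Co sits in group 9; removing 3 electrons leaves Co³⁺ with 9 − 3 = 6 d electrons.
Configuration: t2g^6 e_g^0.
CFSE(orbital) = 6×(-0.4Δₒ) + 0×(0.6Δₒ) = -2.4Δₒ; with Δₒ = 19470 cm⁻¹ that is -46728 cm⁻¹.
Pairing penalty: 3 pairs vs 1 in the high-spin reference → 2 extra × P = 34420 cm⁻¹.
Net CFSE = -46728 + 34420 = -12308 cm⁻¹.

-12308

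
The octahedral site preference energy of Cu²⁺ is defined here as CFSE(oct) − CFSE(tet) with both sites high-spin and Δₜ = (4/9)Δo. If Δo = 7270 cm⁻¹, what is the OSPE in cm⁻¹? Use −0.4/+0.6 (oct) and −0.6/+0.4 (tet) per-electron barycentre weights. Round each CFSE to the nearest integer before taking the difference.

Group 11 minus oxidation state +2 gives a d⁹ configuration for Cu²⁺.
In an octahedral site d⁹ (HS) is t₂g⁶ eg³, giving CFSE(oct) = -0.6Δo = -4362 cm⁻¹.
Tetrahedral: e⁴ t₂⁵, CFSE = 4(−0.6) + 5(+0.4) = -0.4Δₜ = -0.4 × (4/9) × 7270 = -1292 cm⁻¹.
OSPE = -4362 − (-1292) = -3070 cm⁻¹.

-3070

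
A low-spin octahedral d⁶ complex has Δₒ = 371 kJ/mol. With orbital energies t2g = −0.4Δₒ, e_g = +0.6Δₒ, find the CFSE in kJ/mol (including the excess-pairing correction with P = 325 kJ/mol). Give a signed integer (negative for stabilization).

Electron filling gives t2g^6 e_g^0.
CFSE(orbital) = 6×(-0.4Δₒ) + 0×(0.6Δₒ) = -2.4Δₒ; with Δₒ = 371 kJ/mol that is -890 kJ/mol.
Relative to high-spin t2g^4 e_g^2 (1 paired), the low-spin configuration has 2 additional pairs, contributing +2 × 325 = +650 kJ/mol.
Overall CFSE = -890 + 650 = -240 kJ/mol.

-240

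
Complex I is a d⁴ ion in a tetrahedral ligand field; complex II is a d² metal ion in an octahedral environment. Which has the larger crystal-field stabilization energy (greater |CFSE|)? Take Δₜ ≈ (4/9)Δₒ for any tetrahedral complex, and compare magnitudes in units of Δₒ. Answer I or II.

I: Tetrahedral splitting is small, so the complex is high-spin; e² t₂², CFSE = -0.4Δₜ ≈ -0.18Δₒ.
II: For octahedral d² the high- and low-spin configurations coincide; t2g^2 e_g^0, CFSE = -0.8Δₒ.
So II has the larger |CFSE|.

II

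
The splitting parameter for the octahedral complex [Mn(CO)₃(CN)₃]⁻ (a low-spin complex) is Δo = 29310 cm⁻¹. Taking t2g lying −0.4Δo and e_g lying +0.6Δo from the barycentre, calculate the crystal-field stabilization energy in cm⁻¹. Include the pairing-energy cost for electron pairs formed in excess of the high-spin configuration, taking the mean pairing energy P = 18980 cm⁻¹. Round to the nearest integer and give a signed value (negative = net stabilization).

-20660

Ligand charges: 3×(+0) from CO and 3×(-1) from CN⁻ sum to -3; with overall charge -1, Mn is +2.
Mn²⁺: group 7, so d-count = 7 − 2 = 5.
Electron filling gives t2g^5 e_g^0.
The orbital stabilization is -2.0Δo = -2.0 × 29310 = -58620 cm⁻¹.
Relative to high-spin t2g^3 e_g^2 (0 paired), the low-spin configuration has 2 additional pairs, contributing +2 × 18980 = +37960 cm⁻¹.
Combining: -58620 + 37960 = -20660 cm⁻¹.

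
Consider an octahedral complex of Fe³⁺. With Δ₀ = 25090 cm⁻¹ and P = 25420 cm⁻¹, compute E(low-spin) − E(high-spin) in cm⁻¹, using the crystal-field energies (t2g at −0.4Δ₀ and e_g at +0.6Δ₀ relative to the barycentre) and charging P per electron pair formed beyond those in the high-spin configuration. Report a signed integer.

660

Group 8 minus oxidation state +3 gives a d⁵ configuration for Fe³⁺.
In the high-spin limit (t2g^3 e_g^2) the orbital term is 0.0Δ₀ = 0 cm⁻¹, with no excess pairing.
Low-spin: t2g^5 e_g^0, orbital CFSE = -2.0Δ₀ = -50180 cm⁻¹; plus 2 excess pairs × P = +50840 cm⁻¹; total 660 cm⁻¹.
E(LS) − E(HS) = 660 − (0) = 660 cm⁻¹.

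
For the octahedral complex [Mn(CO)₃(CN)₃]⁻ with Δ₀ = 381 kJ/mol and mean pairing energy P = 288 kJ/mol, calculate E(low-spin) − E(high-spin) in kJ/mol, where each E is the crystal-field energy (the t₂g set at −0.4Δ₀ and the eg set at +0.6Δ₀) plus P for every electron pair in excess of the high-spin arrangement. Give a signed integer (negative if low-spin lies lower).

-186

Ligand charges: 3×(+0) from CO and 3×(-1) from CN⁻ sum to -3; with overall charge -1, Mn is +2.
Mn²⁺: group 7, so d-count = 7 − 2 = 5.
High-spin d⁵ fills as t₂g³ eg² with CFSE 3(−0.4) + 2(+0.6) = 0.0Δ₀ = 0 kJ/mol.
Low-spin t₂g⁵ eg⁰ gives -2.0Δ₀ = -762 kJ/mol, but forming 2 extra pairs costs 2P = 576 kJ/mol, so E(LS) = -762 + 576 = -186 kJ/mol.
The difference is -186 − (0) = -186 kJ/mol, so low-spin lies lower.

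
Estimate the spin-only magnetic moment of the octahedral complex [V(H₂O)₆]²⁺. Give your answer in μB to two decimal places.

3.87 μB

H₂O is neutral, so the +2 overall charge sits on V: oxidation state +2.
Group 5 minus oxidation state +2 gives a d³ configuration for V²⁺.
Configuration: t₂g³ eg⁰ → 3 unpaired electrons.
μ(spin-only) = √[3(3+2)] = √15 ≈ 3.87 μB.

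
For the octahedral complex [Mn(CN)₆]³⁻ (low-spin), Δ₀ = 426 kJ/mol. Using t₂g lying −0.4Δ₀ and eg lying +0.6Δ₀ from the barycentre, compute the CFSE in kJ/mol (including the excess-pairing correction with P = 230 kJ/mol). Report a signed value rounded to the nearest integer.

-452

Each CN⁻ contributes -1; 6 × (-1) = -6. With overall charge -3, Mn is in the +3 oxidation state.
Group 7 minus oxidation state +3 gives a d⁴ configuration for Mn³⁺.
The d⁴ electrons fill as t₂g⁴ eg⁰.
The orbital stabilization is -1.6Δ₀ = -1.6 × 426 = -682 kJ/mol.
Relative to high-spin t₂g³ eg¹ (0 paired), the low-spin configuration has 1 additional pair, contributing +1 × 230 = +230 kJ/mol.
Net CFSE = -682 + 230 = -452 kJ/mol.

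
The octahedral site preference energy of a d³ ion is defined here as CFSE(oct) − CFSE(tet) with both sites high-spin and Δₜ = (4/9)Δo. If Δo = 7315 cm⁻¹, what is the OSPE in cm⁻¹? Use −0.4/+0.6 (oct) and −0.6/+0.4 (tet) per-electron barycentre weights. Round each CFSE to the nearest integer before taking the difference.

In an octahedral site d³ (HS) is t₂g³ eg⁰, giving CFSE(oct) = -1.2Δo = -8778 cm⁻¹.
Tetrahedral e² t₂¹ gives -0.8Δₜ = -0.8 × (4/9) × 7315 = -2601 cm⁻¹.
OSPE = -8778 − (-2601) = -6177 cm⁻¹.

-6177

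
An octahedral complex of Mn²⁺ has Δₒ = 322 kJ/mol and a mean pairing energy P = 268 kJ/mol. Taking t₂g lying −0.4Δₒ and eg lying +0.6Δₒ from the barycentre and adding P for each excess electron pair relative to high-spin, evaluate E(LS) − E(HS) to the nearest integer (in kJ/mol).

-108

Group 7 minus oxidation state +2 gives a d⁵ configuration for Mn²⁺.
In the high-spin limit (t₂g³ eg²) the orbital term is 0.0Δₒ = 0 kJ/mol, with no excess pairing.
For low-spin the configuration is t₂g⁵ eg⁰: orbital energy -2.0 × 322 = -644 kJ/mol, and 2 additional pairs relative to high-spin add 536 kJ/mol, giving -108 kJ/mol.
The difference is -108 − (0) = -108 kJ/mol, so low-spin lies lower.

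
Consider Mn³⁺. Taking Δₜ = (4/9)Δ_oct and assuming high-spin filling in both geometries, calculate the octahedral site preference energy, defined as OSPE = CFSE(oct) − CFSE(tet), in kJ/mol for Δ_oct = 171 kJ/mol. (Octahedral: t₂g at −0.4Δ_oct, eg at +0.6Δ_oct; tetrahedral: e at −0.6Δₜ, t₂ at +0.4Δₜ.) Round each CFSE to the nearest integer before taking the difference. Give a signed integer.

Mn sits in group 7; removing 3 electrons leaves Mn³⁺ with 7 − 3 = 4 d electrons.
Octahedral high-spin t₂g³ eg¹: CFSE = -0.6 × 171 = -103 kJ/mol.
In a tetrahedral site the filling is e² t₂²: CFSE(tet) = -0.4Δₜ = -0.4 × (4/9)(171) = -30 kJ/mol.
Subtracting, OSPE = -103 − (-30) = -73 kJ/mol.

-73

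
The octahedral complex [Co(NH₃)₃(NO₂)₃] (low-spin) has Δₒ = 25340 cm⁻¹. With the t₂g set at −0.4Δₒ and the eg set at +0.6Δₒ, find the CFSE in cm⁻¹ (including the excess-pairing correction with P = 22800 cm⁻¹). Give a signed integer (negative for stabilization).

-15216

Ligand charges: 3×(+0) from NH₃ and 3×(-1) from NO₂⁻ sum to -3; with overall charge +0, Co is +3.
Group 9 minus oxidation state +3 gives a d⁶ configuration for Co³⁺.
Configuration: t₂g⁶ eg⁰.
The orbital stabilization is -2.4Δₒ = -2.4 × 25340 = -60816 cm⁻¹.
High-spin d⁶ would be t₂g⁴ eg² with 1 pair; low-spin has 3, so 2 excess pairs cost +2P = +45600 cm⁻¹.
Combining: -60816 + 45600 = -15216 cm⁻¹.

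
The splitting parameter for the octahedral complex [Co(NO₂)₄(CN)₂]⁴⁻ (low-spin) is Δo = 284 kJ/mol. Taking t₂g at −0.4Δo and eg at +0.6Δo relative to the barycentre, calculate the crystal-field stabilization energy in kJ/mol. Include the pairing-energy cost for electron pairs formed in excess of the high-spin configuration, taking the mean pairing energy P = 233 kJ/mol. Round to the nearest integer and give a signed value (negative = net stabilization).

-278

Ligand charges: 4×(-1) from NO₂⁻ and 2×(-1) from CN⁻ sum to -6; with overall charge -4, Co is +2.
Co²⁺: group 9, so d-count = 9 − 2 = 7.
Configuration: t₂g⁶ eg¹.
The orbital stabilization is -1.8Δo = -1.8 × 284 = -511 kJ/mol.
High-spin d⁷ would be t₂g⁵ eg² with 2 pairs; low-spin has 3, so 1 excess pair costs +1P = +233 kJ/mol.
Combining: -511 + 233 = -278 kJ/mol.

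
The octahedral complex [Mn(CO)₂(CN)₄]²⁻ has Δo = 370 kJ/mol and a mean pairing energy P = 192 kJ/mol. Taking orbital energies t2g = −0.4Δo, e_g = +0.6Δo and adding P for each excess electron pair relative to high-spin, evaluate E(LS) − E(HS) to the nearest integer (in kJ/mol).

Ligand charges: 2×(+0) from CO and 4×(-1) from CN⁻ sum to -4; with overall charge -2, Mn is +2.
Group 7 minus oxidation state +2 gives a d⁵ configuration for Mn²⁺.
In the high-spin limit (t2g^3 e_g^2) the orbital term is 0.0Δo = 0 kJ/mol, with no excess pairing.
For low-spin the configuration is t2g^5 e_g^0: orbital energy -2.0 × 370 = -740 kJ/mol, and 2 additional pairs relative to high-spin add 384 kJ/mol, giving -356 kJ/mol.
The difference is -356 − (0) = -356 kJ/mol, so low-spin lies lower.

-356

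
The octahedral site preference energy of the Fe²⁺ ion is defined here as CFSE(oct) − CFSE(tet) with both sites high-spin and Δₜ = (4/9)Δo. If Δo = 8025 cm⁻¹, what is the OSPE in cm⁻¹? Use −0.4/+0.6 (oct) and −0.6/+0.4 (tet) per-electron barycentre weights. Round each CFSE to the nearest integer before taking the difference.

-1070

Fe sits in group 8; removing 2 electrons leaves Fe²⁺ with 8 − 2 = 6 d electrons.
In an octahedral site d⁶ (HS) is t₂g⁴ eg², giving CFSE(oct) = -0.4Δo = -3210 cm⁻¹.
Tetrahedral: e³ t₂³, CFSE = 3(−0.6) + 3(+0.4) = -0.6Δₜ = -0.6 × (4/9) × 8025 = -2140 cm⁻¹.
OSPE = -3210 − (-2140) = -1070 cm⁻¹.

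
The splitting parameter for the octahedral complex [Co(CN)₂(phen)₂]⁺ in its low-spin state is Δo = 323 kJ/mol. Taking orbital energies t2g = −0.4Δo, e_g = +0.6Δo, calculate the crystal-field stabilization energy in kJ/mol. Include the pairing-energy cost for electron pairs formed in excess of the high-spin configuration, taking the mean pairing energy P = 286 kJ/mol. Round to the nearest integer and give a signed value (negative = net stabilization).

-203

Ligand charges: 2×(-1) from CN⁻ and 2×(+0) from phen sum to -2; with overall charge +1, Co is +3.
Group 9 minus oxidation state +3 gives a d⁶ configuration for Co³⁺.
The d⁶ electrons fill as t2g^6 e_g^0.
CFSE(orbital) = 6×(-0.4Δo) + 0×(0.6Δo) = -2.4Δo; with Δo = 323 kJ/mol that is -775 kJ/mol.
Relative to high-spin t2g^4 e_g^2 (1 paired), the low-spin configuration has 2 additional pairs, contributing +2 × 286 = +572 kJ/mol.
Overall CFSE = -775 + 572 = -203 kJ/mol.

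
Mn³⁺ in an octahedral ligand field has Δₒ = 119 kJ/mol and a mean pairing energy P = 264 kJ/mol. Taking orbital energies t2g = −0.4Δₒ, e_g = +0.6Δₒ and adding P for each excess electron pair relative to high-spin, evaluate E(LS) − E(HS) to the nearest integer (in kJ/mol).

Mn sits in group 7; removing 3 electrons leaves Mn³⁺ with 7 − 3 = 4 d electrons.
High-spin: t2g^3 e_g^1, CFSE = -0.6Δₒ = -71 kJ/mol.
Low-spin t2g^4 e_g^0 gives -1.6Δₒ = -190 kJ/mol, but forming 1 extra pair costs 1P = 264 kJ/mol, so E(LS) = -190 + 264 = 74 kJ/mol.
E(LS) − E(HS) = 74 − (-71) = 145 kJ/mol.

145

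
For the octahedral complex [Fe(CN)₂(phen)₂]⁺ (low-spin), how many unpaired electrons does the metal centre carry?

1

Ligand charges: 2×(-1) from CN⁻ and 2×(+0) from phen sum to -2; with overall charge +1, Fe is +3.
Fe is in group 8, so Fe³⁺ is d⁵ (8 − 3 = 5).
Configuration: t2g^5 e_g^0, giving 1 unpaired electron.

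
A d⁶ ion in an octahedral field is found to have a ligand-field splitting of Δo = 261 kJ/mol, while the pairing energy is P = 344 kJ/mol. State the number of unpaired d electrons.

With Δo < P the complex is high-spin.
Filling d⁶ accordingly: t₂g⁴ eg².
Unpaired electrons: 4.

4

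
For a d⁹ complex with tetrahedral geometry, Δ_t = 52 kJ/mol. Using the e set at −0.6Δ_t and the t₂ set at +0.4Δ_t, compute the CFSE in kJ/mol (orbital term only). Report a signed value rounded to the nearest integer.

-21

Tetrahedral fields are weak (Δₜ ≈ 4/9 Δₒ), so electrons fill high-spin.
The d⁹ electrons fill as e⁴ t₂⁵.
The orbital stabilization is -0.4Δ_t = -0.4 × 52 = -21 kJ/mol.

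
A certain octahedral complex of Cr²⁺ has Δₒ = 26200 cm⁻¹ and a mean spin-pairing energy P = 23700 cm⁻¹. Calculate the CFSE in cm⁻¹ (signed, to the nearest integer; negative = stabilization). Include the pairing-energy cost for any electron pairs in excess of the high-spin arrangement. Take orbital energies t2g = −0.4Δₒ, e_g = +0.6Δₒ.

Cr sits in group 6; removing 2 electrons leaves Cr²⁺ with 6 − 2 = 4 d electrons.
Δₒ > P, so pairing is preferred: the ground state is low-spin.
Configuration: t2g^4 e_g^0.
Orbital CFSE = -1.6Δₒ = -1.6 × 26200 = -41920 cm⁻¹.
Excess pairs vs high-spin: 1 − 0 = 1; pairing cost = +23700 cm⁻¹.
Net CFSE = -41920 + 23700 = -18220 cm⁻¹.

-18220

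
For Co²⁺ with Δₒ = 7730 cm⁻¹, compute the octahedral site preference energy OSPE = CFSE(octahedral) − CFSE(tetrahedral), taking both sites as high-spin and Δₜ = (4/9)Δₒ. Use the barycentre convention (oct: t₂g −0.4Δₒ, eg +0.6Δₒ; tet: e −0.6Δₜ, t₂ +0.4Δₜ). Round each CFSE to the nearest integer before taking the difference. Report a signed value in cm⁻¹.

Co²⁺: group 9, so d-count = 9 − 2 = 7.
In an octahedral site d⁷ (HS) is t2g^5 e_g^2, giving CFSE(oct) = -0.8Δₒ = -6184 cm⁻¹.
Tetrahedral: e^4 t2^3, CFSE = 4(−0.6) + 3(+0.4) = -1.2Δₜ = -1.2 × (4/9) × 7730 = -4123 cm⁻¹.
OSPE = -6184 − (-4123) = -2061 cm⁻¹.

-2061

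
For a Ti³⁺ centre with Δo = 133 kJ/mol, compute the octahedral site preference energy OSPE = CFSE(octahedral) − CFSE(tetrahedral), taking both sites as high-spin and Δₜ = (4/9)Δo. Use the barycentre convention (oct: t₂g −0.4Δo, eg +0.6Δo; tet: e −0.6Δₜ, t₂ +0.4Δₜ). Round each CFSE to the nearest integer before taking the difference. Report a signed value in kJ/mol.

-18

Ti³⁺: group 4, so d-count = 4 − 3 = 1.
Octahedral high-spin t₂g¹ eg⁰: CFSE = -0.4 × 133 = -53 kJ/mol.
Tetrahedral: e¹ t₂⁰, CFSE = 1(−0.6) + 0(+0.4) = -0.6Δₜ = -0.6 × (4/9) × 133 = -35 kJ/mol.
OSPE = CFSE(oct) − CFSE(tet) = -53 − (-35) = -18 kJ/mol.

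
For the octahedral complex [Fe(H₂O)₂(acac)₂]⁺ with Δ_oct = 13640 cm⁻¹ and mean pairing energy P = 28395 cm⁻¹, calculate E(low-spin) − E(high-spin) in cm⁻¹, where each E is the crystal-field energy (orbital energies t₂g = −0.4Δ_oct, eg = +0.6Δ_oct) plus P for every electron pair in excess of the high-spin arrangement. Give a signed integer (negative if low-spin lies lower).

29510

Ligand charges: 2×(+0) from H₂O and 2×(-1) from acac⁻ sum to -2; with overall charge +1, Fe is +3.
Fe³⁺: group 8, so d-count = 8 − 3 = 5.
In the high-spin limit (t₂g³ eg²) the orbital term is 0.0Δ_oct = 0 cm⁻¹, with no excess pairing.
For low-spin the configuration is t₂g⁵ eg⁰: orbital energy -2.0 × 13640 = -27280 cm⁻¹, and 2 additional pairs relative to high-spin add 56790 cm⁻¹, giving 29510 cm⁻¹.
E(LS) − E(HS) = 29510 − (0) = 29510 cm⁻¹.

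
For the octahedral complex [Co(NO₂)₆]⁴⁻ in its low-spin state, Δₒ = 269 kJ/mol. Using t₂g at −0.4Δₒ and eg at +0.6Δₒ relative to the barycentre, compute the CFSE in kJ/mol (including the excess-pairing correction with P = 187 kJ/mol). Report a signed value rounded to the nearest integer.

Each NO₂⁻ contributes -1; 6 × (-1) = -6. With overall charge -4, Co is in the +2 oxidation state.
Co is in group 9, so Co²⁺ is d⁷ (9 − 2 = 7).
Configuration: t₂g⁶ eg¹.
Orbital CFSE = 6(-0.4) + 1(0.6) = -1.8Δₒ = -1.8 × 269 = -484 kJ/mol.
Pairing penalty: 3 pairs vs 2 in the high-spin reference → 1 extra × P = 187 kJ/mol.
Overall CFSE = -484 + 187 = -297 kJ/mol.

-297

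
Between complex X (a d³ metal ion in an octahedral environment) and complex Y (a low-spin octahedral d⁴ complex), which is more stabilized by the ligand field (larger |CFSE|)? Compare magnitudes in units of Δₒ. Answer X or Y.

Y

X: t2g^3 e_g^0, CFSE = -1.2Δₒ.
Y: t2g^4 e_g^0, CFSE = -1.6Δₒ.
So Y has the larger |CFSE|.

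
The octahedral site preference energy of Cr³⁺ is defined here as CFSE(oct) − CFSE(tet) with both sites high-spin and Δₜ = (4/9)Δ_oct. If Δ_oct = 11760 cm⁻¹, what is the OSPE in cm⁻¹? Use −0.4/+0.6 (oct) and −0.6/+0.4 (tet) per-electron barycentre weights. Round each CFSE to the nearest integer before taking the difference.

-9931

Group 6 minus oxidation state +3 gives a d³ configuration for Cr³⁺.
Octahedral (high-spin): t₂g³ eg⁰, CFSE = 3(−0.4) + 0(+0.6) = -1.2Δ_oct = -1.2 × 11760 = -14112 cm⁻¹.
Tetrahedral: e² t₂¹, CFSE = 2(−0.6) + 1(+0.4) = -0.8Δₜ = -0.8 × (4/9) × 11760 = -4181 cm⁻¹.
OSPE = CFSE(oct) − CFSE(tet) = -14112 − (-4181) = -9931 cm⁻¹.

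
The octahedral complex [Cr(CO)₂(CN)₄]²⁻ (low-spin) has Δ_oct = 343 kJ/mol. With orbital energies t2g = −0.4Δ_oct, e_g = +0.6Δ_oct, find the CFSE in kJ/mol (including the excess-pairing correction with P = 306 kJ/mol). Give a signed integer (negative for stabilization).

Ligand charges: 2×(+0) from CO and 4×(-1) from CN⁻ sum to -4; with overall charge -2, Cr is +2.
Cr²⁺: group 6, so d-count = 6 − 2 = 4.
Electron filling gives t2g^4 e_g^0.
Orbital CFSE = 4(-0.4) + 0(0.6) = -1.6Δ_oct = -1.6 × 343 = -549 kJ/mol.
Relative to high-spin t2g^3 e_g^1 (0 paired), the low-spin configuration has 1 additional pair, contributing +1 × 306 = +306 kJ/mol.
Net CFSE = -549 + 306 = -243 kJ/mol.

-243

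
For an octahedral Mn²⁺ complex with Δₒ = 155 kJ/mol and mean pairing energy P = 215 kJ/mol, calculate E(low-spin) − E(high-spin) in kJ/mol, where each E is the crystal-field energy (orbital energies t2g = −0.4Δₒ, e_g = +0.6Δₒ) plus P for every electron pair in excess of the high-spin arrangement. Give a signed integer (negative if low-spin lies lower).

Mn sits in group 7; removing 2 electrons leaves Mn²⁺ with 7 − 2 = 5 d electrons.
In the high-spin limit (t2g^3 e_g^2) the orbital term is 0.0Δₒ = 0 kJ/mol, with no excess pairing.
Low-spin: t2g^5 e_g^0, orbital CFSE = -2.0Δₒ = -310 kJ/mol; plus 2 excess pairs × P = +430 kJ/mol; total 120 kJ/mol.
The difference is 120 − (0) = 120 kJ/mol, so high-spin lies lower.

120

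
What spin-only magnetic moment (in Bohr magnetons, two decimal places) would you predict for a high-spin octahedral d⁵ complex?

5.92 Bohr magnetons

Configuration: t₂g³ eg² → 5 unpaired electrons.
μ(spin-only) = √[5(5+2)] = √35 ≈ 5.92 Bohr magnetons.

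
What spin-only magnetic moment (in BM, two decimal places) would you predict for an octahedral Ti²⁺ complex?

2.83 BM

Group 4 minus oxidation state +2 gives a d² configuration for Ti²⁺.
For octahedral d² the high- and low-spin configurations coincide.
Configuration: t₂g² eg⁰ → 2 unpaired electrons.
μ(spin-only) = √[2(2+2)] = √8 ≈ 2.83 BM.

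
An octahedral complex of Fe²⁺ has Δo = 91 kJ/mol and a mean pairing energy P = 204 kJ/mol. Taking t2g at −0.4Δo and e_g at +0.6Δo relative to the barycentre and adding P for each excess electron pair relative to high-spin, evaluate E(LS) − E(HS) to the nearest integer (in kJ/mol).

226

Fe²⁺: group 8, so d-count = 8 − 2 = 6.
High-spin d⁶ fills as t2g^4 e_g^2 with CFSE 4(−0.4) + 2(+0.6) = -0.4Δo = -36 kJ/mol.
For low-spin the configuration is t2g^6 e_g^0: orbital energy -2.4 × 91 = -218 kJ/mol, and 2 additional pairs relative to high-spin add 408 kJ/mol, giving 190 kJ/mol.
The difference is 190 − (-36) = 226 kJ/mol, so high-spin lies lower.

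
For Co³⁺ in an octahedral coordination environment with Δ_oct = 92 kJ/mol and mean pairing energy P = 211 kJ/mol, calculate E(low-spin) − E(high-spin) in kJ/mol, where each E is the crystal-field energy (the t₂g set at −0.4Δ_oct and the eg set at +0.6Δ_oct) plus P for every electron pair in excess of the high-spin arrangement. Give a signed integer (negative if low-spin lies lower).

Co is in group 9, so Co³⁺ is d⁶ (9 − 3 = 6).
High-spin: t₂g⁴ eg², CFSE = -0.4Δ_oct = -37 kJ/mol.
For low-spin the configuration is t₂g⁶ eg⁰: orbital energy -2.4 × 92 = -221 kJ/mol, and 2 additional pairs relative to high-spin add 422 kJ/mol, giving 201 kJ/mol.
E(LS) − E(HS) = 201 − (-37) = 238 kJ/mol.

238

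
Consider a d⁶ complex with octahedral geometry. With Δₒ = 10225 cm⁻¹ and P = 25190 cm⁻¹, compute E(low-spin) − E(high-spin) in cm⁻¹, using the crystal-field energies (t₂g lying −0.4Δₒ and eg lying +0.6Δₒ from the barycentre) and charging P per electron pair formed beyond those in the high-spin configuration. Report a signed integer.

In the high-spin limit (t₂g⁴ eg²) the orbital term is -0.4Δₒ = -4090 cm⁻¹, with no excess pairing.
Low-spin t₂g⁶ eg⁰ gives -2.4Δₒ = -24540 cm⁻¹, but forming 2 extra pairs costs 2P = 50380 cm⁻¹, so E(LS) = -24540 + 50380 = 25840 cm⁻¹.
The difference is 25840 − (-4090) = 29930 cm⁻¹, so high-spin lies lower.

29930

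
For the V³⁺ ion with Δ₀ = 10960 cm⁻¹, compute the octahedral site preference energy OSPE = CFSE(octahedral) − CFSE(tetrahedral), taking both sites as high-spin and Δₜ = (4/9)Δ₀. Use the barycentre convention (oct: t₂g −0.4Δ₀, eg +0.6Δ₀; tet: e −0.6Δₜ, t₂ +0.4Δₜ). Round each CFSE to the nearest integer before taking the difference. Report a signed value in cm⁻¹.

-2923

V³⁺: group 5, so d-count = 5 − 3 = 2.
Octahedral (high-spin): t₂g² eg⁰, CFSE = 2(−0.4) + 0(+0.6) = -0.8Δ₀ = -0.8 × 10960 = -8768 cm⁻¹.
Tetrahedral e² t₂⁰ gives -1.2Δₜ = -1.2 × (4/9) × 10960 = -5845 cm⁻¹.
OSPE = CFSE(oct) − CFSE(tet) = -8768 − (-5845) = -2923 cm⁻¹.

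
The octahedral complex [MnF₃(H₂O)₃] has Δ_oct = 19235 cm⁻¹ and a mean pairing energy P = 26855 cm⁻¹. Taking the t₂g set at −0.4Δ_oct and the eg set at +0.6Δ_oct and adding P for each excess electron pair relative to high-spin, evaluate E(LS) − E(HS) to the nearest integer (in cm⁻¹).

7620

Ligand charges: 3×(-1) from F⁻ and 3×(+0) from H₂O sum to -3; with overall charge +0, Mn is +3.
Group 7 minus oxidation state +3 gives a d⁴ configuration for Mn³⁺.
High-spin: t₂g³ eg¹, CFSE = -0.6Δ_oct = -11541 cm⁻¹.
Low-spin t₂g⁴ eg⁰ gives -1.6Δ_oct = -30776 cm⁻¹, but forming 1 extra pair costs 1P = 26855 cm⁻¹, so E(LS) = -30776 + 26855 = -3921 cm⁻¹.
E(LS) − E(HS) = -3921 − (-11541) = 7620 cm⁻¹.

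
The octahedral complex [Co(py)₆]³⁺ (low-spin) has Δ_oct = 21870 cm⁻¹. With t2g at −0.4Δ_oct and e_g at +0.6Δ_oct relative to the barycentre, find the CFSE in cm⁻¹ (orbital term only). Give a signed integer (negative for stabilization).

py is neutral, so the +3 overall charge sits on Co: oxidation state +3.
Group 9 minus oxidation state +3 gives a d⁶ configuration for Co³⁺.
Configuration: t2g^6 e_g^0.
The orbital stabilization is -2.4Δ_oct = -2.4 × 21870 = -52488 cm⁻¹.

-52488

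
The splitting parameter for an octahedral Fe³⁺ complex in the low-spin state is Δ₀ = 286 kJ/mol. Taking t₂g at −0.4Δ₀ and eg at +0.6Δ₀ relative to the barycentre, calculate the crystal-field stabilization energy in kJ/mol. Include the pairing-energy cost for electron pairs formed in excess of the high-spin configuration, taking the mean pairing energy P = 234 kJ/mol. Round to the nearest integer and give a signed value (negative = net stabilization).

-104

Fe³⁺: group 8, so d-count = 8 − 3 = 5.
Electron filling gives t₂g⁵ eg⁰.
Orbital CFSE = 5(-0.4) + 0(0.6) = -2.0Δ₀ = -2.0 × 286 = -572 kJ/mol.
Pairing penalty: 2 pairs vs 0 in the high-spin reference → 2 extra × P = 468 kJ/mol.
Net CFSE = -572 + 468 = -104 kJ/mol.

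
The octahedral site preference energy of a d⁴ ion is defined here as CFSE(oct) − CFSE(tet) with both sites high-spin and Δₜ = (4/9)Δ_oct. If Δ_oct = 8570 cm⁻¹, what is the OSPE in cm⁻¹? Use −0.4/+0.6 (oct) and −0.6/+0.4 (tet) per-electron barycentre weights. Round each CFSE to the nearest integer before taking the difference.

In an octahedral site d⁴ (HS) is t₂g³ eg¹, giving CFSE(oct) = -0.6Δ_oct = -5142 cm⁻¹.
Tetrahedral: e² t₂², CFSE = 2(−0.6) + 2(+0.4) = -0.4Δₜ = -0.4 × (4/9) × 8570 = -1524 cm⁻¹.
OSPE = -5142 − (-1524) = -3618 cm⁻¹.

-3618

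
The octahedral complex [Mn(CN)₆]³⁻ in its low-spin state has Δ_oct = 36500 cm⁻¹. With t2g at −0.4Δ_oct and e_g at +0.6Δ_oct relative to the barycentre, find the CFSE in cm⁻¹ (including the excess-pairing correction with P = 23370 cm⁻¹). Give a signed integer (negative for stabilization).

Each CN⁻ contributes -1; 6 × (-1) = -6. With overall charge -3, Mn is in the +3 oxidation state.
Mn sits in group 7; removing 3 electrons leaves Mn³⁺ with 7 − 3 = 4 d electrons.
The d⁴ electrons fill as t2g^4 e_g^0.
The orbital stabilization is -1.6Δ_oct = -1.6 × 36500 = -58400 cm⁻¹.
Pairing penalty: 1 pair vs 0 in the high-spin reference → 1 extra × P = 23370 cm⁻¹.
Combining: -58400 + 23370 = -35030 cm⁻¹.

-35030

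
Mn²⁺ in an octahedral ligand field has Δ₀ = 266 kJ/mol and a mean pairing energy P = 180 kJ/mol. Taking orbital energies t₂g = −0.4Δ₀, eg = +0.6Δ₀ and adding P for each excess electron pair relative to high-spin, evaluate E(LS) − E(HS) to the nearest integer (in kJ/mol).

-172

Mn sits in group 7; removing 2 electrons leaves Mn²⁺ with 7 − 2 = 5 d electrons.
High-spin d⁵ fills as t₂g³ eg² with CFSE 3(−0.4) + 2(+0.6) = 0.0Δ₀ = 0 kJ/mol.
For low-spin the configuration is t₂g⁵ eg⁰: orbital energy -2.0 × 266 = -532 kJ/mol, and 2 additional pairs relative to high-spin add 360 kJ/mol, giving -172 kJ/mol.
E(LS) − E(HS) = -172 − (0) = -172 kJ/mol.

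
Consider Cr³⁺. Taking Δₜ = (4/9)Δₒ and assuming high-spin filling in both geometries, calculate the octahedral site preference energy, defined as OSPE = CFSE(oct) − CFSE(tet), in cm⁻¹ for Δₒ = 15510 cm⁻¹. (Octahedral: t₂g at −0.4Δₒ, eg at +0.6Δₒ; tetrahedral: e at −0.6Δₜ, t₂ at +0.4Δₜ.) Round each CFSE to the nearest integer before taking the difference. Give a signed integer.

-13097

Group 6 minus oxidation state +3 gives a d³ configuration for Cr³⁺.
Octahedral (high-spin): t2g^3 e_g^0, CFSE = 3(−0.4) + 0(+0.6) = -1.2Δₒ = -1.2 × 15510 = -18612 cm⁻¹.
Tetrahedral: e^2 t2^1, CFSE = 2(−0.6) + 1(+0.4) = -0.8Δₜ = -0.8 × (4/9) × 15510 = -5515 cm⁻¹.
OSPE = -18612 − (-5515) = -13097 cm⁻¹.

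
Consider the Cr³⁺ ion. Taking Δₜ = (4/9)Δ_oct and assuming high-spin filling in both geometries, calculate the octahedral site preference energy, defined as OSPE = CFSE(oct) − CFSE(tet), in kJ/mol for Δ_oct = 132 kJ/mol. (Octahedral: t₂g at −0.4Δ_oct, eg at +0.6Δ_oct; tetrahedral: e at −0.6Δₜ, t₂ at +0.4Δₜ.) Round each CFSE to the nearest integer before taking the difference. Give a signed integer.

-111

Group 6 minus oxidation state +3 gives a d³ configuration for Cr³⁺.
Octahedral (high-spin): t₂g³ eg⁰, CFSE = 3(−0.4) + 0(+0.6) = -1.2Δ_oct = -1.2 × 132 = -158 kJ/mol.
In a tetrahedral site the filling is e² t₂¹: CFSE(tet) = -0.8Δₜ = -0.8 × (4/9)(132) = -47 kJ/mol.
OSPE = -158 − (-47) = -111 kJ/mol.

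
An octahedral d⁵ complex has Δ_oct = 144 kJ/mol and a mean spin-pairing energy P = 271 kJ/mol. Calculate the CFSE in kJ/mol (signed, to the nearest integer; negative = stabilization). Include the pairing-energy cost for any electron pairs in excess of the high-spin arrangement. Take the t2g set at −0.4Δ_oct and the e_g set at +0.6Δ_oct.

0

Δ_oct < P, so pairing is avoided: the ground state is high-spin.
That gives t2g^3 e_g^2.
Orbital CFSE = 0.0Δ_oct = 0.0 × 144 = 0 kJ/mol.
High-spin has no excess pairs, so no pairing correction applies.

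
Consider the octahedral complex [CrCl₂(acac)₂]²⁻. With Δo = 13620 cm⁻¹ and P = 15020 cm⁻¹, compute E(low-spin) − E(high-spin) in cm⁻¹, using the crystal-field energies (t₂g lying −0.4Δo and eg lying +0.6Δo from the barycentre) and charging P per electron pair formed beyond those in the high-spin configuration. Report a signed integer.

Ligand charges: 2×(-1) from Cl⁻ and 2×(-1) from acac⁻ sum to -4; with overall charge -2, Cr is +2.
Cr is in group 6, so Cr²⁺ is d⁴ (6 − 2 = 4).
In the high-spin limit (t₂g³ eg¹) the orbital term is -0.6Δo = -8172 cm⁻¹, with no excess pairing.
Low-spin t₂g⁴ eg⁰ gives -1.6Δo = -21792 cm⁻¹, but forming 1 extra pair costs 1P = 15020 cm⁻¹, so E(LS) = -21792 + 15020 = -6772 cm⁻¹.
E(LS) − E(HS) = -6772 − (-8172) = 1400 cm⁻¹.

1400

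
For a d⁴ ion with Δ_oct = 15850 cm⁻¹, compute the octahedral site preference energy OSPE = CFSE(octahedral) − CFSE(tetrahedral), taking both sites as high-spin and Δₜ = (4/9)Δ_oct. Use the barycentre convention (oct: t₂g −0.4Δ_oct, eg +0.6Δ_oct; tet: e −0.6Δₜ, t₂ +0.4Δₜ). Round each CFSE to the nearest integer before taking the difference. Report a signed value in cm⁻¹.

-6692

In an octahedral site d⁴ (HS) is t₂g³ eg¹, giving CFSE(oct) = -0.6Δ_oct = -9510 cm⁻¹.
In a tetrahedral site the filling is e² t₂²: CFSE(tet) = -0.4Δₜ = -0.4 × (4/9)(15850) = -2818 cm⁻¹.
OSPE = CFSE(oct) − CFSE(tet) = -9510 − (-2818) = -6692 cm⁻¹.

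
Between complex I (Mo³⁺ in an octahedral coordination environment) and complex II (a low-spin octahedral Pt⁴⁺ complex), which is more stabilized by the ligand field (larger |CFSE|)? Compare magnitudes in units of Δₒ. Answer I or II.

II

I: Group 6 minus oxidation state +3 gives a d³ configuration for Mo³⁺; t₂g³ eg⁰, CFSE = -1.2Δₒ.
II: Pt⁴⁺: group 10, so d-count = 10 − 4 = 6; t₂g⁶ eg⁰, CFSE = -2.4Δₒ.
So II has the larger |CFSE|.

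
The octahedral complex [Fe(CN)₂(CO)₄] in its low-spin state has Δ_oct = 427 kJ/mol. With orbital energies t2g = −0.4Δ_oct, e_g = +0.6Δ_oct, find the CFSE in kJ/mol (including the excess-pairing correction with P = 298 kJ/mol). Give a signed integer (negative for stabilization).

-429

Ligand charges: 2×(-1) from CN⁻ and 4×(+0) from CO sum to -2; with overall charge +0, Fe is +2.
Fe²⁺: group 8, so d-count = 8 − 2 = 6.
The d⁶ electrons fill as t2g^6 e_g^0.
CFSE(orbital) = 6×(-0.4Δ_oct) + 0×(0.6Δ_oct) = -2.4Δ_oct; with Δ_oct = 427 kJ/mol that is -1025 kJ/mol.
Relative to high-spin t2g^4 e_g^2 (1 paired), the low-spin configuration has 2 additional pairs, contributing +2 × 298 = +596 kJ/mol.
Combining: -1025 + 596 = -429 kJ/mol.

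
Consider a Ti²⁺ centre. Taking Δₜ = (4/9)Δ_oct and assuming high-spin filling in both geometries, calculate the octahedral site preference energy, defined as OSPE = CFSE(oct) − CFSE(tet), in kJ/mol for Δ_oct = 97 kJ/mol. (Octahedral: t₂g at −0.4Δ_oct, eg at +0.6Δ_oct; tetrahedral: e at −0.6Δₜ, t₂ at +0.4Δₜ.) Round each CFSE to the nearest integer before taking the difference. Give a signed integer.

-26

Ti is in group 4, so Ti²⁺ is d² (4 − 2 = 2).
Octahedral (high-spin): t2g^2 e_g^0, CFSE = 2(−0.4) + 0(+0.6) = -0.8Δ_oct = -0.8 × 97 = -78 kJ/mol.
Tetrahedral: e^2 t2^0, CFSE = 2(−0.6) + 0(+0.4) = -1.2Δₜ = -1.2 × (4/9) × 97 = -52 kJ/mol.
Subtracting, OSPE = -78 − (-52) = -26 kJ/mol.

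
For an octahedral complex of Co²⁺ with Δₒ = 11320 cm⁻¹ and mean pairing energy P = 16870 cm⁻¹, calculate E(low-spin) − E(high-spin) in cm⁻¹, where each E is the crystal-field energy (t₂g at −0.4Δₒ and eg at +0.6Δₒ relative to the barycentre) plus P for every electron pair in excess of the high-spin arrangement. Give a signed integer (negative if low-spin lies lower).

Group 9 minus oxidation state +2 gives a d⁷ configuration for Co²⁺.
High-spin: t₂g⁵ eg², CFSE = -0.8Δₒ = -9056 cm⁻¹.
For low-spin the configuration is t₂g⁶ eg¹: orbital energy -1.8 × 11320 = -20376 cm⁻¹, and 1 additional pair relative to high-spin adds 16870 cm⁻¹, giving -3506 cm⁻¹.
The difference is -3506 − (-9056) = 5550 cm⁻¹, so high-spin lies lower.

5550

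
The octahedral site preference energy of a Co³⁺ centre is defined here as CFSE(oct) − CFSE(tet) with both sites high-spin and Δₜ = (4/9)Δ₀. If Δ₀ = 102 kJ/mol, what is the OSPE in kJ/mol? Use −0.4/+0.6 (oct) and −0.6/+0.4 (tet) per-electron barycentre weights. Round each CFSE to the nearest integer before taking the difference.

-14

Co is in group 9, so Co³⁺ is d⁶ (9 − 3 = 6).
In an octahedral site d⁶ (HS) is t2g^4 e_g^2, giving CFSE(oct) = -0.4Δ₀ = -41 kJ/mol.
Tetrahedral e^3 t2^3 gives -0.6Δₜ = -0.6 × (4/9) × 102 = -27 kJ/mol.
OSPE = CFSE(oct) − CFSE(tet) = -41 − (-27) = -14 kJ/mol.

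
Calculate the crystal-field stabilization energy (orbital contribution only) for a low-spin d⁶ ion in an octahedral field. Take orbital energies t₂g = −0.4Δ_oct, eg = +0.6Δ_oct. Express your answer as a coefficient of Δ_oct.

-2.4 Δ_oct

Configuration: t₂g⁶ eg⁰.
CFSE = 6(-0.4Δ_oct) + 0(0.6Δ_oct) = -2.4Δ_oct + 0.0Δ_oct = -2.4Δ_oct.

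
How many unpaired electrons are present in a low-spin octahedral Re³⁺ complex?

2

Group 7 minus oxidation state +3 gives a d⁴ configuration for Re³⁺.
Configuration: t2g^4 e_g^0, giving 2 unpaired electrons.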